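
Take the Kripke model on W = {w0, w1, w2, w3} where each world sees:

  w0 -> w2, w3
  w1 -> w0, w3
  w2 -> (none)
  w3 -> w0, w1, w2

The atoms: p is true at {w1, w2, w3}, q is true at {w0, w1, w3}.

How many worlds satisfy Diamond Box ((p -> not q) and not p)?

w0: successors {w2, w3}; Box ((p -> not q) and not p) there: w2:T, w3:F. ✓
w1: successors {w0, w3}; Box ((p -> not q) and not p) there: w0:F, w3:F. ✗
w2: no successors, so Diamond Box ((p -> not q) and not p) fails. ✗
w3: successors {w0, w1, w2}; Box ((p -> not q) and not p) there: w0:F, w1:F, w2:T. ✓
Satisfying worlds: {w0, w3}.

2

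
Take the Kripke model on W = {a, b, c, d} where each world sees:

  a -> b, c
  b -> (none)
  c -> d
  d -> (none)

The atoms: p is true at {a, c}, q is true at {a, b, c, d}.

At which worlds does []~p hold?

a: successors {b, c}; ~p there: b:T, c:F. ✗
b: no successors, so []~p holds vacuously. ✓
c: successors {d}; ~p there: d:T. ✓
d: no successors, so []~p holds vacuously. ✓

{b, c, d}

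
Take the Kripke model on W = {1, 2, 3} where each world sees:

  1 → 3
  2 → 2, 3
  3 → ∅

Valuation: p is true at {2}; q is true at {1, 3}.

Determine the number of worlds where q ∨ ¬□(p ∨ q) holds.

1: q is T, ¬□(p ∨ q) is F. ✓
2: q is F, ¬□(p ∨ q) is F. ✗
3: q is T, ¬□(p ∨ q) is F. ✓
Satisfying worlds: {1, 3}.

2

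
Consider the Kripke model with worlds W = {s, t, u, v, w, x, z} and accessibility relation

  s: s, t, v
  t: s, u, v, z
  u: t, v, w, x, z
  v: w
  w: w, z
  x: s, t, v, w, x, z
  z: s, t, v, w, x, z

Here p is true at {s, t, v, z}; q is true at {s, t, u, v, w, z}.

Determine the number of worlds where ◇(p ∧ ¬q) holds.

0

s: successors {s, t, v}; p ∧ ¬q there: s:F, t:F, v:F. ✗
t: successors {s, u, v, z}; p ∧ ¬q there: s:F, u:F, v:F, z:F. ✗
u: successors {t, v, w, x, z}; p ∧ ¬q there: t:F, v:F, w:F, x:F, z:F. ✗
v: successors {w}; p ∧ ¬q there: w:F. ✗
w: successors {w, z}; p ∧ ¬q there: w:F, z:F. ✗
x: successors {s, t, v, w, x, z}; p ∧ ¬q there: s:F, t:F, v:F, w:F, x:F, z:F. ✗
z: successors {s, t, v, w, x, z}; p ∧ ¬q there: s:F, t:F, v:F, w:F, x:F, z:F. ✗
Satisfying worlds: ∅.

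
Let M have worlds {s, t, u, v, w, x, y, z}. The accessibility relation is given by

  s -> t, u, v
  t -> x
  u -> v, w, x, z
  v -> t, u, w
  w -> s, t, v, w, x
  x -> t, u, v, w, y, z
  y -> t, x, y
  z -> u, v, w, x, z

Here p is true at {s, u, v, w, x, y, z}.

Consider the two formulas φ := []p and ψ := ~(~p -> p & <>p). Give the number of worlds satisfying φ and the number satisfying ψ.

For []p:
s: successors {t, u, v}; p there: t:F, u:T, v:T. ✗
t: successors {x}; p there: x:T. ✓
u: successors {v, w, x, z}; p there: v:T, w:T, x:T, z:T. ✓
v: successors {t, u, w}; p there: t:F, u:T, w:T. ✗
w: successors {s, t, v, w, x}; p there: s:T, t:F, v:T, w:T, x:T. ✗
x: successors {t, u, v, w, y, z}; p there: t:F, u:T, v:T, w:T, y:T, z:T. ✗
y: successors {t, x, y}; p there: t:F, x:T, y:T. ✗
z: successors {u, v, w, x, z}; p there: u:T, v:T, w:T, x:T, z:T. ✓
— 3 worlds.
For ~(~p -> p & <>p):
s: ~p -> p & <>p is T. ✗
t: ~p -> p & <>p is F. ✓
u: ~p -> p & <>p is T. ✗
v: ~p -> p & <>p is T. ✗
w: ~p -> p & <>p is T. ✗
x: ~p -> p & <>p is T. ✗
y: ~p -> p & <>p is T. ✗
z: ~p -> p & <>p is T. ✗
— 1 world.

3 and 1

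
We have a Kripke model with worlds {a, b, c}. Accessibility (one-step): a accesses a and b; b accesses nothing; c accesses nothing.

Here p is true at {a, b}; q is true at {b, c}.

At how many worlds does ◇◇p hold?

a: successors {a, b}; ◇p there: a:T, b:F. ✓
b: no successors, so ◇◇p fails. ✗
c: no successors, so ◇◇p fails. ✗
Satisfying worlds: {a}.

1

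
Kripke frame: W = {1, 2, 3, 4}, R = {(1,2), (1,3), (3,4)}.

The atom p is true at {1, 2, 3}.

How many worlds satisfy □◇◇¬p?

2

1: successors {2, 3}; ◇◇¬p there: 2:F, 3:F. ✗
2: no successors, so □◇◇¬p holds vacuously. ✓
3: successors {4}; ◇◇¬p there: 4:F. ✗
4: no successors, so □◇◇¬p holds vacuously. ✓
Satisfying worlds: {2, 4}.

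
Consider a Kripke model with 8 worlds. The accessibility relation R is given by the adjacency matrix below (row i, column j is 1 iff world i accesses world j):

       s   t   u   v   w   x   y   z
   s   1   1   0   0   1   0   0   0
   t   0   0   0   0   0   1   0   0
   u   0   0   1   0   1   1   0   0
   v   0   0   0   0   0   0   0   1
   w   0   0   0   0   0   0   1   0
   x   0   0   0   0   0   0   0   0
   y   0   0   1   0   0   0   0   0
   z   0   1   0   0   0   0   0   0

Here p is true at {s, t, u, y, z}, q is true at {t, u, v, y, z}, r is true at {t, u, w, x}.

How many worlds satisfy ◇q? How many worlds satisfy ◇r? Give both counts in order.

6 and 5

For ◇q:
s: successors {s, t, w}; q there: s:F, t:T, w:F. ✓
t: successors {x}; q there: x:F. ✗
u: successors {u, w, x}; q there: u:T, w:F, x:F. ✓
v: successors {z}; q there: z:T. ✓
w: successors {y}; q there: y:T. ✓
x: no successors, so ◇q fails. ✗
y: successors {u}; q there: u:T. ✓
z: successors {t}; q there: t:T. ✓
— 6 worlds.
For ◇r:
s: successors {s, t, w}; r there: s:F, t:T, w:T. ✓
t: successors {x}; r there: x:T. ✓
u: successors {u, w, x}; r there: u:T, w:T, x:T. ✓
v: successors {z}; r there: z:F. ✗
w: successors {y}; r there: y:F. ✗
x: no successors, so ◇r fails. ✗
y: successors {u}; r there: u:T. ✓
z: successors {t}; r there: t:T. ✓
— 5 worlds.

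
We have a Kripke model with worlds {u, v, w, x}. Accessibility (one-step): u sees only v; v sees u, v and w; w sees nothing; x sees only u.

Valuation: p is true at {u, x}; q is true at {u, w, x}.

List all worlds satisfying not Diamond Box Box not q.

u: Diamond Box Box not q is F. ✓
v: Diamond Box Box not q is T. ✗
w: Diamond Box Box not q is F. ✓
x: Diamond Box Box not q is F. ✓

{u, w, x}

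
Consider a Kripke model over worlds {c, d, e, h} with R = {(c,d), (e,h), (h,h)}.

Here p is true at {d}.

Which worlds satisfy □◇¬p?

{d, e, h}

c: successors {d}; ◇¬p there: d:F. ✗
d: no successors, so □◇¬p holds vacuously. ✓
e: successors {h}; ◇¬p there: h:T. ✓
h: successors {h}; ◇¬p there: h:T. ✓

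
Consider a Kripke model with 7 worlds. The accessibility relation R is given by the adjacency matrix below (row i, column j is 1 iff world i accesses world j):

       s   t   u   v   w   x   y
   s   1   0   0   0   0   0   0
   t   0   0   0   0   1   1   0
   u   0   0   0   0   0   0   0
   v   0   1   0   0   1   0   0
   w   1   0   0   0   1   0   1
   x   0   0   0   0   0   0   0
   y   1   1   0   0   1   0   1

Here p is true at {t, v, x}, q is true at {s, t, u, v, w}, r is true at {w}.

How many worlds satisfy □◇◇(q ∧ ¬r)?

s: successors {s}; ◇◇(q ∧ ¬r) there: s:T. ✓
t: successors {w, x}; ◇◇(q ∧ ¬r) there: w:T, x:F. ✗
u: no successors, so □◇◇(q ∧ ¬r) holds vacuously. ✓
v: successors {t, w}; ◇◇(q ∧ ¬r) there: t:T, w:T. ✓
w: successors {s, w, y}; ◇◇(q ∧ ¬r) there: s:T, w:T, y:T. ✓
x: no successors, so □◇◇(q ∧ ¬r) holds vacuously. ✓
y: successors {s, t, w, y}; ◇◇(q ∧ ¬r) there: s:T, t:T, w:T, y:T. ✓
Satisfying worlds: {s, u, v, w, x, y}.

6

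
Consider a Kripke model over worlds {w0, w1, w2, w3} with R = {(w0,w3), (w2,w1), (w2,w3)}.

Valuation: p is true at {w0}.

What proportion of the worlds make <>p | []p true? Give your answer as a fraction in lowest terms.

1/2

w0: <>p is F, []p is F. ✗
w1: <>p is F, []p is T. ✓
w2: <>p is F, []p is F. ✗
w3: <>p is F, []p is T. ✓
That's 2 of 4 worlds, so 2/4 = 1/2.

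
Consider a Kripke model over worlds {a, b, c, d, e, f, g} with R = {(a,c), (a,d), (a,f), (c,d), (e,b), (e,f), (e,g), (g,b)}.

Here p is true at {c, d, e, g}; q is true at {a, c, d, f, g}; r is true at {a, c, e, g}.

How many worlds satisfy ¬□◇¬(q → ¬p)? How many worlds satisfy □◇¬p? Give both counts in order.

For ¬□◇¬(q → ¬p):
a: □◇¬(q → ¬p) is F. ✓
b: □◇¬(q → ¬p) is T. ✗
c: □◇¬(q → ¬p) is F. ✓
d: □◇¬(q → ¬p) is T. ✗
e: □◇¬(q → ¬p) is F. ✓
f: □◇¬(q → ¬p) is T. ✗
g: □◇¬(q → ¬p) is F. ✓
— 4 worlds.
For □◇¬p:
a: successors {c, d, f}; ◇¬p there: c:F, d:F, f:F. ✗
b: no successors, so □◇¬p holds vacuously. ✓
c: successors {d}; ◇¬p there: d:F. ✗
d: no successors, so □◇¬p holds vacuously. ✓
e: successors {b, f, g}; ◇¬p there: b:F, f:F, g:T. ✗
f: no successors, so □◇¬p holds vacuously. ✓
g: successors {b}; ◇¬p there: b:F. ✗
— 3 worlds.

4 and 3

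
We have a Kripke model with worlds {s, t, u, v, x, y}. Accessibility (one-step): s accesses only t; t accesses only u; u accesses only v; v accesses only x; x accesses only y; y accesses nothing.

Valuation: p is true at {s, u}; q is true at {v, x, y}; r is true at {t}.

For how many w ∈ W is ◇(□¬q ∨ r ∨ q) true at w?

4

s: successors {t}; □¬q ∨ r ∨ q there: t:T. ✓
t: successors {u}; □¬q ∨ r ∨ q there: u:F. ✗
u: successors {v}; □¬q ∨ r ∨ q there: v:T. ✓
v: successors {x}; □¬q ∨ r ∨ q there: x:T. ✓
x: successors {y}; □¬q ∨ r ∨ q there: y:T. ✓
y: no successors, so ◇(□¬q ∨ r ∨ q) fails. ✗
Satisfying worlds: {s, u, v, x}.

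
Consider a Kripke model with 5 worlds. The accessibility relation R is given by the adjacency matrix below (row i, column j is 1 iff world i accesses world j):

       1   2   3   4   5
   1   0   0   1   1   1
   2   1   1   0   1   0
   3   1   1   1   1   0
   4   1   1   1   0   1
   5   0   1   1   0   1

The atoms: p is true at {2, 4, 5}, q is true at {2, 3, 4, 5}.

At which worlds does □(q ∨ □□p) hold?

1: successors {3, 4, 5}; q ∨ □□p there: 3:T, 4:T, 5:T. ✓
2: successors {1, 2, 4}; q ∨ □□p there: 1:F, 2:T, 4:T. ✗
3: successors {1, 2, 3, 4}; q ∨ □□p there: 1:F, 2:T, 3:T, 4:T. ✗
4: successors {1, 2, 3, 5}; q ∨ □□p there: 1:F, 2:T, 3:T, 5:T. ✗
5: successors {2, 3, 5}; q ∨ □□p there: 2:T, 3:T, 5:T. ✓

{1, 5}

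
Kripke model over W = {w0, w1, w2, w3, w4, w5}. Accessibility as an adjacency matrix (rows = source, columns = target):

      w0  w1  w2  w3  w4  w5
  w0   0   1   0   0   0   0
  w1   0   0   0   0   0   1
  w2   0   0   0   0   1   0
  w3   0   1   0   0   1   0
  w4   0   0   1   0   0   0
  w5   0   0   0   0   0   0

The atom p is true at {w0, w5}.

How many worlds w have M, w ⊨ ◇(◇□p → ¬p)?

5

w0: successors {w1}; ◇□p → ¬p there: w1:T. ✓
w1: successors {w5}; ◇□p → ¬p there: w5:T. ✓
w2: successors {w4}; ◇□p → ¬p there: w4:T. ✓
w3: successors {w1, w4}; ◇□p → ¬p there: w1:T, w4:T. ✓
w4: successors {w2}; ◇□p → ¬p there: w2:T. ✓
w5: no successors, so ◇(◇□p → ¬p) fails. ✗
Satisfying worlds: {w0, w1, w2, w3, w4}.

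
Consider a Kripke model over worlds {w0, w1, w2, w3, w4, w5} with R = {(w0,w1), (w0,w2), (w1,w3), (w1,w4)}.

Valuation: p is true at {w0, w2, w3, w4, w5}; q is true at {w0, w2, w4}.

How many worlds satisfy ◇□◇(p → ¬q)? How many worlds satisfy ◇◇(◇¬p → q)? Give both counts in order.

For ◇□◇(p → ¬q):
w0: successors {w1, w2}; □◇(p → ¬q) there: w1:F, w2:T. ✓
w1: successors {w3, w4}; □◇(p → ¬q) there: w3:T, w4:T. ✓
w2: no successors, so ◇□◇(p → ¬q) fails. ✗
w3: no successors, so ◇□◇(p → ¬q) fails. ✗
w4: no successors, so ◇□◇(p → ¬q) fails. ✗
w5: no successors, so ◇□◇(p → ¬q) fails. ✗
— 2 worlds.
For ◇◇(◇¬p → q):
w0: successors {w1, w2}; ◇(◇¬p → q) there: w1:T, w2:F. ✓
w1: successors {w3, w4}; ◇(◇¬p → q) there: w3:F, w4:F. ✗
w2: no successors, so ◇◇(◇¬p → q) fails. ✗
w3: no successors, so ◇◇(◇¬p → q) fails. ✗
w4: no successors, so ◇◇(◇¬p → q) fails. ✗
w5: no successors, so ◇◇(◇¬p → q) fails. ✗
— 1 world.

2 and 1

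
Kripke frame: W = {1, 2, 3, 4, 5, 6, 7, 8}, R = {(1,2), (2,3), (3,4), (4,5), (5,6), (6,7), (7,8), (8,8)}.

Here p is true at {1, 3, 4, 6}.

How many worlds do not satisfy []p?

5

1: successors {2}; p there: 2:F. ✗
2: successors {3}; p there: 3:T. ✓
3: successors {4}; p there: 4:T. ✓
4: successors {5}; p there: 5:F. ✗
5: successors {6}; p there: 6:T. ✓
6: successors {7}; p there: 7:F. ✗
7: successors {8}; p there: 8:F. ✗
8: successors {8}; p there: 8:F. ✗
Satisfying worlds: {2, 3, 5}.
So []p fails at the other 5 worlds.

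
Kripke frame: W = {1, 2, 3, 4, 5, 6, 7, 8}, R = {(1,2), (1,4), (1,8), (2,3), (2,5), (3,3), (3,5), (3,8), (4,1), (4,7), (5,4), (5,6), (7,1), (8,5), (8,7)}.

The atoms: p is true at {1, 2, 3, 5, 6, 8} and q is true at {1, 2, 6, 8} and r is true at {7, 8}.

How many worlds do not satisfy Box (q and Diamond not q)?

1: successors {2, 4, 8}; q and Diamond not q there: 2:T, 4:F, 8:T. ✗
2: successors {3, 5}; q and Diamond not q there: 3:F, 5:F. ✗
3: successors {3, 5, 8}; q and Diamond not q there: 3:F, 5:F, 8:T. ✗
4: successors {1, 7}; q and Diamond not q there: 1:T, 7:F. ✗
5: successors {4, 6}; q and Diamond not q there: 4:F, 6:F. ✗
6: no successors, so Box (q and Diamond not q) holds vacuously. ✓
7: successors {1}; q and Diamond not q there: 1:T. ✓
8: successors {5, 7}; q and Diamond not q there: 5:F, 7:F. ✗
Satisfying worlds: {6, 7}.
So Box (q and Diamond not q) fails at the other 6 worlds.

6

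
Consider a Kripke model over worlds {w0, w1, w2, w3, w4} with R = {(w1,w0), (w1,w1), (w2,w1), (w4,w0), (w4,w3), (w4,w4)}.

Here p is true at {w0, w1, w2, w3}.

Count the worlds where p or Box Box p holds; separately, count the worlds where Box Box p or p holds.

4 and 4

For p or Box Box p:
w0: p is T, Box Box p is T. ✓
w1: p is T, Box Box p is T. ✓
w2: p is T, Box Box p is T. ✓
w3: p is T, Box Box p is T. ✓
w4: p is F, Box Box p is F. ✗
— 4 worlds.
For Box Box p or p:
w0: Box Box p is T, p is T. ✓
w1: Box Box p is T, p is T. ✓
w2: Box Box p is T, p is T. ✓
w3: Box Box p is T, p is T. ✓
w4: Box Box p is F, p is F. ✗
— 4 worlds.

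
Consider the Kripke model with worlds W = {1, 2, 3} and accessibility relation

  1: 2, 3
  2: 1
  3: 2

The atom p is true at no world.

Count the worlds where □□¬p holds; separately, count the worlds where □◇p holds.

3 and 0

For □□¬p:
1: successors {2, 3}; □¬p there: 2:T, 3:T. ✓
2: successors {1}; □¬p there: 1:T. ✓
3: successors {2}; □¬p there: 2:T. ✓
— 3 worlds.
For □◇p:
1: successors {2, 3}; ◇p there: 2:F, 3:F. ✗
2: successors {1}; ◇p there: 1:F. ✗
3: successors {2}; ◇p there: 2:F. ✗
— 0 worlds.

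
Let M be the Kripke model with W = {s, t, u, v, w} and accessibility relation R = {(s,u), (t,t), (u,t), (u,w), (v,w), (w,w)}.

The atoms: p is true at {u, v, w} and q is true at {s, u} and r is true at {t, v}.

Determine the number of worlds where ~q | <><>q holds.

3

s: ~q is F, <><>q is F. ✗
t: ~q is T, <><>q is F. ✓
u: ~q is F, <><>q is F. ✗
v: ~q is T, <><>q is F. ✓
w: ~q is T, <><>q is F. ✓
Satisfying worlds: {t, v, w}.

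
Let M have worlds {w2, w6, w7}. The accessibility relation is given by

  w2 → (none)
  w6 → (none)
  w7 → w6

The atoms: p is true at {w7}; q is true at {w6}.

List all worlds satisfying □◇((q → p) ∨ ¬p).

w2: no successors, so □◇((q → p) ∨ ¬p) holds vacuously. ✓
w6: no successors, so □◇((q → p) ∨ ¬p) holds vacuously. ✓
w7: successors {w6}; ◇((q → p) ∨ ¬p) there: w6:F. ✗

{w2, w6}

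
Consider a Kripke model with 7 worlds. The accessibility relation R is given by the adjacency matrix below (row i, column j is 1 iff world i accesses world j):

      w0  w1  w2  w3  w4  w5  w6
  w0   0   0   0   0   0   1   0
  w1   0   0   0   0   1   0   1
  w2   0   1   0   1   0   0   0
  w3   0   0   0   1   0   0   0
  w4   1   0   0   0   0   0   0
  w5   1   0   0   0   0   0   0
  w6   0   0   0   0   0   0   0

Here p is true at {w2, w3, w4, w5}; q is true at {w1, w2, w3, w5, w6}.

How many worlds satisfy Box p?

w0: successors {w5}; p there: w5:T. ✓
w1: successors {w4, w6}; p there: w4:T, w6:F. ✗
w2: successors {w1, w3}; p there: w1:F, w3:T. ✗
w3: successors {w3}; p there: w3:T. ✓
w4: successors {w0}; p there: w0:F. ✗
w5: successors {w0}; p there: w0:F. ✗
w6: no successors, so Box p holds vacuously. ✓
Satisfying worlds: {w0, w3, w6}.

3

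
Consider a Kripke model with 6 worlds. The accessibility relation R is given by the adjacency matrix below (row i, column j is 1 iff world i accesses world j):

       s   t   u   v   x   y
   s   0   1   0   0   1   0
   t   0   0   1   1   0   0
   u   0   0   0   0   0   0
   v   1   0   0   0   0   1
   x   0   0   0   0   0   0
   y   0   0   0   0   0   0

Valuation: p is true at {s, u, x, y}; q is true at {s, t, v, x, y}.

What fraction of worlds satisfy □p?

2/3

s: successors {t, x}; p there: t:F, x:T. ✗
t: successors {u, v}; p there: u:T, v:F. ✗
u: no successors, so □p holds vacuously. ✓
v: successors {s, y}; p there: s:T, y:T. ✓
x: no successors, so □p holds vacuously. ✓
y: no successors, so □p holds vacuously. ✓
That's 4 of 6 worlds, so 4/6 = 2/3.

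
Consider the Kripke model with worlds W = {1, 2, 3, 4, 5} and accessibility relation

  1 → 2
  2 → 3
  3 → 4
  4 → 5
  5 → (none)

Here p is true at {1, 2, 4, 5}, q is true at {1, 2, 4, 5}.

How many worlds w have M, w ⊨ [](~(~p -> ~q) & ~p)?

1: successors {2}; ~(~p -> ~q) & ~p there: 2:F. ✗
2: successors {3}; ~(~p -> ~q) & ~p there: 3:F. ✗
3: successors {4}; ~(~p -> ~q) & ~p there: 4:F. ✗
4: successors {5}; ~(~p -> ~q) & ~p there: 5:F. ✗
5: no successors, so [](~(~p -> ~q) & ~p) holds vacuously. ✓
Satisfying worlds: {5}.

1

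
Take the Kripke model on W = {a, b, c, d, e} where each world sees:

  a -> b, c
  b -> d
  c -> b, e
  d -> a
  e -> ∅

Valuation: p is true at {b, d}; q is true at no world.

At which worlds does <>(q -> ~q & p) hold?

a: successors {b, c}; q -> ~q & p there: b:T, c:T. ✓
b: successors {d}; q -> ~q & p there: d:T. ✓
c: successors {b, e}; q -> ~q & p there: b:T, e:T. ✓
d: successors {a}; q -> ~q & p there: a:T. ✓
e: no successors, so <>(q -> ~q & p) fails. ✗

{a, b, c, d}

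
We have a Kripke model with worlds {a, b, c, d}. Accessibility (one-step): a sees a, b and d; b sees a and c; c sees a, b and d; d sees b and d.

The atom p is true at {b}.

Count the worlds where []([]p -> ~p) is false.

0

a: successors {a, b, d}; []p -> ~p there: a:T, b:T, d:T. ✓
b: successors {a, c}; []p -> ~p there: a:T, c:T. ✓
c: successors {a, b, d}; []p -> ~p there: a:T, b:T, d:T. ✓
d: successors {b, d}; []p -> ~p there: b:T, d:T. ✓
Satisfying worlds: {a, b, c, d}.
So []([]p -> ~p) fails at the other 0 worlds.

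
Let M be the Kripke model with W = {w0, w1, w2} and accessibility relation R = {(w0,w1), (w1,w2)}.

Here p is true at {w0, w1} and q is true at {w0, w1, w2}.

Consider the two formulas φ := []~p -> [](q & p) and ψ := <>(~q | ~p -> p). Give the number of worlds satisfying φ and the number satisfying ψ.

2 and 1

For []~p -> [](q & p):
w0: []~p is F, [](q & p) is T. ✓
w1: []~p is T, [](q & p) is F. ✗
w2: []~p is T, [](q & p) is T. ✓
— 2 worlds.
For <>(~q | ~p -> p):
w0: successors {w1}; ~q | ~p -> p there: w1:T. ✓
w1: successors {w2}; ~q | ~p -> p there: w2:F. ✗
w2: no successors, so <>(~q | ~p -> p) fails. ✗
— 1 world.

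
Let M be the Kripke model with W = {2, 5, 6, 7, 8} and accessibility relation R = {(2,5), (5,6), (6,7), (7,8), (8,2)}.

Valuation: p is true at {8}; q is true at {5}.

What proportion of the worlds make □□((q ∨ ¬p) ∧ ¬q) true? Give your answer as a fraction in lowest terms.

2: successors {5}; □((q ∨ ¬p) ∧ ¬q) there: 5:T. ✓
5: successors {6}; □((q ∨ ¬p) ∧ ¬q) there: 6:T. ✓
6: successors {7}; □((q ∨ ¬p) ∧ ¬q) there: 7:F. ✗
7: successors {8}; □((q ∨ ¬p) ∧ ¬q) there: 8:T. ✓
8: successors {2}; □((q ∨ ¬p) ∧ ¬q) there: 2:F. ✗
That's 3 of 5 worlds, so 3/5.

3/5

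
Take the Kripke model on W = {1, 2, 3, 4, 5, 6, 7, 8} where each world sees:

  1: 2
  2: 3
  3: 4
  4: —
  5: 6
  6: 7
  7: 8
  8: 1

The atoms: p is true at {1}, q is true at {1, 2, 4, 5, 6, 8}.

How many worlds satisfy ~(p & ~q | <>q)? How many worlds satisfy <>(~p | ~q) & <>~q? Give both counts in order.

For ~(p & ~q | <>q):
1: p & ~q | <>q is T. ✗
2: p & ~q | <>q is F. ✓
3: p & ~q | <>q is T. ✗
4: p & ~q | <>q is F. ✓
5: p & ~q | <>q is T. ✗
6: p & ~q | <>q is F. ✓
7: p & ~q | <>q is T. ✗
8: p & ~q | <>q is T. ✗
— 3 worlds.
For <>(~p | ~q) & <>~q:
1: <>(~p | ~q) is T, <>~q is F. ✗
2: <>(~p | ~q) is T, <>~q is T. ✓
3: <>(~p | ~q) is T, <>~q is F. ✗
4: <>(~p | ~q) is F, <>~q is F. ✗
5: <>(~p | ~q) is T, <>~q is F. ✗
6: <>(~p | ~q) is T, <>~q is T. ✓
7: <>(~p | ~q) is T, <>~q is F. ✗
8: <>(~p | ~q) is F, <>~q is F. ✗
— 2 worlds.

3 and 2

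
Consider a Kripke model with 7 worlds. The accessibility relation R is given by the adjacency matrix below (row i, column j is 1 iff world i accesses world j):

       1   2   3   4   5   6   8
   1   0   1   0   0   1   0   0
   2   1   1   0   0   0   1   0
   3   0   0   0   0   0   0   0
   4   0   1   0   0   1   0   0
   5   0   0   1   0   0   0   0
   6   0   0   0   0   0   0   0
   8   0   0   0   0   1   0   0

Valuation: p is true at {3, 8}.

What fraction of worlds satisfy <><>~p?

1: successors {2, 5}; <>~p there: 2:T, 5:F. ✓
2: successors {1, 2, 6}; <>~p there: 1:T, 2:T, 6:F. ✓
3: no successors, so <><>~p fails. ✗
4: successors {2, 5}; <>~p there: 2:T, 5:F. ✓
5: successors {3}; <>~p there: 3:F. ✗
6: no successors, so <><>~p fails. ✗
8: successors {5}; <>~p there: 5:F. ✗
That's 3 of 7 worlds, so 3/7.

3/7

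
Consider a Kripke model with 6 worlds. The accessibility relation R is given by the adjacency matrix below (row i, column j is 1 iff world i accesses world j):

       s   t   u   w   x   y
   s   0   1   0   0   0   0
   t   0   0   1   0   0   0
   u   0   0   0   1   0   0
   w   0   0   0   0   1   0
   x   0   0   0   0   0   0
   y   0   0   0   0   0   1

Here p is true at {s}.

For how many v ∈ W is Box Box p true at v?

2

s: successors {t}; Box p there: t:F. ✗
t: successors {u}; Box p there: u:F. ✗
u: successors {w}; Box p there: w:F. ✗
w: successors {x}; Box p there: x:T. ✓
x: no successors, so Box Box p holds vacuously. ✓
y: successors {y}; Box p there: y:F. ✗
Satisfying worlds: {w, x}.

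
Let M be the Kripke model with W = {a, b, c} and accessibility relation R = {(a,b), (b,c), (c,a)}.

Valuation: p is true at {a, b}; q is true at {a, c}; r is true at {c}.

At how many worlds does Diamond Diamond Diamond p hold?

a: successors {b}; Diamond Diamond p there: b:T. ✓
b: successors {c}; Diamond Diamond p there: c:T. ✓
c: successors {a}; Diamond Diamond p there: a:F. ✗
Satisfying worlds: {a, b}.

2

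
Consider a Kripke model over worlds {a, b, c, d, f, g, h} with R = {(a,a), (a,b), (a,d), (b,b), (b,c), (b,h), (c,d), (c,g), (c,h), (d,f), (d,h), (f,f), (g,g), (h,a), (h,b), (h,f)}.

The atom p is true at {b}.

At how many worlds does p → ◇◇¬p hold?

7

a: p is F, ◇◇¬p is T. ✓
b: p is T, ◇◇¬p is T. ✓
c: p is F, ◇◇¬p is T. ✓
d: p is F, ◇◇¬p is T. ✓
f: p is F, ◇◇¬p is T. ✓
g: p is F, ◇◇¬p is T. ✓
h: p is F, ◇◇¬p is T. ✓
Satisfying worlds: {a, b, c, d, f, g, h}.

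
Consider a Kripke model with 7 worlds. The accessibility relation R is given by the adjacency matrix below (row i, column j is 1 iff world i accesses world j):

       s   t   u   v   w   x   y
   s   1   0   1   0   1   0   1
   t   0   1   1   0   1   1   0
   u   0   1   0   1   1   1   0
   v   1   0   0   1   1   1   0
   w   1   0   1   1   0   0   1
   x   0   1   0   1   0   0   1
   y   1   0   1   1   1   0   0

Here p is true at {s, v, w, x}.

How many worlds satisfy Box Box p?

0

s: successors {s, u, w, y}; Box p there: s:F, u:F, w:F, y:F. ✗
t: successors {t, u, w, x}; Box p there: t:F, u:F, w:F, x:F. ✗
u: successors {t, v, w, x}; Box p there: t:F, v:T, w:F, x:F. ✗
v: successors {s, v, w, x}; Box p there: s:F, v:T, w:F, x:F. ✗
w: successors {s, u, v, y}; Box p there: s:F, u:F, v:T, y:F. ✗
x: successors {t, v, y}; Box p there: t:F, v:T, y:F. ✗
y: successors {s, u, v, w}; Box p there: s:F, u:F, v:T, w:F. ✗
Satisfying worlds: ∅.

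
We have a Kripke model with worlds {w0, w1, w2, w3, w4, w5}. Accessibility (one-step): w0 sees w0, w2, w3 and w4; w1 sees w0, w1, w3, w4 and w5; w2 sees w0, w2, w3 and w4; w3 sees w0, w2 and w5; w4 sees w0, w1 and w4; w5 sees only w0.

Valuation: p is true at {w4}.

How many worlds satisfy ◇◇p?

6

w0: successors {w0, w2, w3, w4}; ◇p there: w0:T, w2:T, w3:F, w4:T. ✓
w1: successors {w0, w1, w3, w4, w5}; ◇p there: w0:T, w1:T, w3:F, w4:T, w5:F. ✓
w2: successors {w0, w2, w3, w4}; ◇p there: w0:T, w2:T, w3:F, w4:T. ✓
w3: successors {w0, w2, w5}; ◇p there: w0:T, w2:T, w5:F. ✓
w4: successors {w0, w1, w4}; ◇p there: w0:T, w1:T, w4:T. ✓
w5: successors {w0}; ◇p there: w0:T. ✓
Satisfying worlds: {w0, w1, w2, w3, w4, w5}.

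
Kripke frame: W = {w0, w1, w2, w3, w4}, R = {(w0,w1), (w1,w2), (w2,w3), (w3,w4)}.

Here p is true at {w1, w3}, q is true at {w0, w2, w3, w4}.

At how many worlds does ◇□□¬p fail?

w0: successors {w1}; □□¬p there: w1:F. ✗
w1: successors {w2}; □□¬p there: w2:T. ✓
w2: successors {w3}; □□¬p there: w3:T. ✓
w3: successors {w4}; □□¬p there: w4:T. ✓
w4: no successors, so ◇□□¬p fails. ✗
Satisfying worlds: {w1, w2, w3}.
So ◇□□¬p fails at the other 2 worlds.

2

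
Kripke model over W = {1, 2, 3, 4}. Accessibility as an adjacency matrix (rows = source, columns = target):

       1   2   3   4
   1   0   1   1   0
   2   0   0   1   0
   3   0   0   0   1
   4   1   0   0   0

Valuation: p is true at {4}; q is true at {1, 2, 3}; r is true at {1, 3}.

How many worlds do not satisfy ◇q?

1: successors {2, 3}; q there: 2:T, 3:T. ✓
2: successors {3}; q there: 3:T. ✓
3: successors {4}; q there: 4:F. ✗
4: successors {1}; q there: 1:T. ✓
Satisfying worlds: {1, 2, 4}.
So ◇q fails at the other 1 world.

1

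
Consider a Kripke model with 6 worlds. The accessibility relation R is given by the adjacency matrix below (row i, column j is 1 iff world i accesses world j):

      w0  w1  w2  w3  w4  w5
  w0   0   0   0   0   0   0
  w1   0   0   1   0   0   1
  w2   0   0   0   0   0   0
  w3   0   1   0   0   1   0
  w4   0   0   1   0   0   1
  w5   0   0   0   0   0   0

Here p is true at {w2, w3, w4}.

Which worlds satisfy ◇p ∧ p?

w0: ◇p is F, p is F. ✗
w1: ◇p is T, p is F. ✗
w2: ◇p is F, p is T. ✗
w3: ◇p is T, p is T. ✓
w4: ◇p is T, p is T. ✓
w5: ◇p is F, p is F. ✗

{w3, w4}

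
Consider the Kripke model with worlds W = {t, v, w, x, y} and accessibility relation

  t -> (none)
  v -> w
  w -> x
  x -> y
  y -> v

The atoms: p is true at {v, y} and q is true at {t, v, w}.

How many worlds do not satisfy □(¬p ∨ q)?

1

t: no successors, so □(¬p ∨ q) holds vacuously. ✓
v: successors {w}; ¬p ∨ q there: w:T. ✓
w: successors {x}; ¬p ∨ q there: x:T. ✓
x: successors {y}; ¬p ∨ q there: y:F. ✗
y: successors {v}; ¬p ∨ q there: v:T. ✓
Satisfying worlds: {t, v, w, y}.
So □(¬p ∨ q) fails at the other 1 world.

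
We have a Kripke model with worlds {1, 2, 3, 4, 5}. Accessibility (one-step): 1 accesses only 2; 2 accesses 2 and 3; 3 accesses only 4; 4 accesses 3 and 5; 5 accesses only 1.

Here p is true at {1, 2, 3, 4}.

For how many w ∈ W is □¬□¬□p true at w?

3

1: successors {2}; ¬□¬□p there: 2:T. ✓
2: successors {2, 3}; ¬□¬□p there: 2:T, 3:F. ✗
3: successors {4}; ¬□¬□p there: 4:T. ✓
4: successors {3, 5}; ¬□¬□p there: 3:F, 5:T. ✗
5: successors {1}; ¬□¬□p there: 1:T. ✓
Satisfying worlds: {1, 3, 5}.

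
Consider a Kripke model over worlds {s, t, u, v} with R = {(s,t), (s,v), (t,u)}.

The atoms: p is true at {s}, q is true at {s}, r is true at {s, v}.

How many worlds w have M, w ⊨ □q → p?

2

s: □q is F, p is T. ✓
t: □q is F, p is F. ✓
u: □q is T, p is F. ✗
v: □q is T, p is F. ✗
Satisfying worlds: {s, t}.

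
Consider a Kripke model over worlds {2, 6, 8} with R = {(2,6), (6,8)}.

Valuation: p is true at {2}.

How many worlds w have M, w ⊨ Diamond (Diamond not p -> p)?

1

2: successors {6}; Diamond not p -> p there: 6:F. ✗
6: successors {8}; Diamond not p -> p there: 8:T. ✓
8: no successors, so Diamond (Diamond not p -> p) fails. ✗
Satisfying worlds: {6}.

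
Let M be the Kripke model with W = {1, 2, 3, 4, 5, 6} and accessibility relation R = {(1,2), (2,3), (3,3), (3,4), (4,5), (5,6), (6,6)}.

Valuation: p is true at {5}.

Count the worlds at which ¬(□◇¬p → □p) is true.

1: □◇¬p → □p is F. ✓
2: □◇¬p → □p is F. ✓
3: □◇¬p → □p is T. ✗
4: □◇¬p → □p is T. ✗
5: □◇¬p → □p is F. ✓
6: □◇¬p → □p is F. ✓
Satisfying worlds: {1, 2, 5, 6}.

4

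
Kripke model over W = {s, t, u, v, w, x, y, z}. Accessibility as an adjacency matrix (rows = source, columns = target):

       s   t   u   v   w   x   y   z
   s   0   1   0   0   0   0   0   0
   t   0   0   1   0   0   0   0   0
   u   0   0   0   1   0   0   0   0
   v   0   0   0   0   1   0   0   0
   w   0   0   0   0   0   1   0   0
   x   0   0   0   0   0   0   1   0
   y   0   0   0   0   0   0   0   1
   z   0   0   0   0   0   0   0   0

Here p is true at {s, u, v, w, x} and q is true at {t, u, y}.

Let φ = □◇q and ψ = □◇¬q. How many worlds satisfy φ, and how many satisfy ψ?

3 and 5

For □◇q:
s: successors {t}; ◇q there: t:T. ✓
t: successors {u}; ◇q there: u:F. ✗
u: successors {v}; ◇q there: v:F. ✗
v: successors {w}; ◇q there: w:F. ✗
w: successors {x}; ◇q there: x:T. ✓
x: successors {y}; ◇q there: y:F. ✗
y: successors {z}; ◇q there: z:F. ✗
z: no successors, so □◇q holds vacuously. ✓
— 3 worlds.
For □◇¬q:
s: successors {t}; ◇¬q there: t:F. ✗
t: successors {u}; ◇¬q there: u:T. ✓
u: successors {v}; ◇¬q there: v:T. ✓
v: successors {w}; ◇¬q there: w:T. ✓
w: successors {x}; ◇¬q there: x:F. ✗
x: successors {y}; ◇¬q there: y:T. ✓
y: successors {z}; ◇¬q there: z:F. ✗
z: no successors, so □◇¬q holds vacuously. ✓
— 5 worlds.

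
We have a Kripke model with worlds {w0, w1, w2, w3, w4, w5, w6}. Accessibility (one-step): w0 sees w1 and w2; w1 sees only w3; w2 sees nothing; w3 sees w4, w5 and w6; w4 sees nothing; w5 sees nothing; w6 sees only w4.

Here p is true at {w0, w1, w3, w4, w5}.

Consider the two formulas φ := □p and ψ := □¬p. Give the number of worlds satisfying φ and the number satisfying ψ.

For □p:
w0: successors {w1, w2}; p there: w1:T, w2:F. ✗
w1: successors {w3}; p there: w3:T. ✓
w2: no successors, so □p holds vacuously. ✓
w3: successors {w4, w5, w6}; p there: w4:T, w5:T, w6:F. ✗
w4: no successors, so □p holds vacuously. ✓
w5: no successors, so □p holds vacuously. ✓
w6: successors {w4}; p there: w4:T. ✓
— 5 worlds.
For □¬p:
w0: successors {w1, w2}; ¬p there: w1:F, w2:T. ✗
w1: successors {w3}; ¬p there: w3:F. ✗
w2: no successors, so □¬p holds vacuously. ✓
w3: successors {w4, w5, w6}; ¬p there: w4:F, w5:F, w6:T. ✗
w4: no successors, so □¬p holds vacuously. ✓
w5: no successors, so □¬p holds vacuously. ✓
w6: successors {w4}; ¬p there: w4:F. ✗
— 3 worlds.

5 and 3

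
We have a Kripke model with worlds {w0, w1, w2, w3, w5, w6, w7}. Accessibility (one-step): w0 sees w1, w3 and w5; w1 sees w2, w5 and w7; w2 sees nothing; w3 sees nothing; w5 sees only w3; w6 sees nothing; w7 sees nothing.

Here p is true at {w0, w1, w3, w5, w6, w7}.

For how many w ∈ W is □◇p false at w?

w0: successors {w1, w3, w5}; ◇p there: w1:T, w3:F, w5:T. ✗
w1: successors {w2, w5, w7}; ◇p there: w2:F, w5:T, w7:F. ✗
w2: no successors, so □◇p holds vacuously. ✓
w3: no successors, so □◇p holds vacuously. ✓
w5: successors {w3}; ◇p there: w3:F. ✗
w6: no successors, so □◇p holds vacuously. ✓
w7: no successors, so □◇p holds vacuously. ✓
Satisfying worlds: {w2, w3, w6, w7}.
So □◇p fails at the other 3 worlds.

3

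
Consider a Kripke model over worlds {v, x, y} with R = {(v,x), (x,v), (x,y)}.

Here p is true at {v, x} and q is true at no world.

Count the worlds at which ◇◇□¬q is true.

2

v: successors {x}; ◇□¬q there: x:T. ✓
x: successors {v, y}; ◇□¬q there: v:T, y:F. ✓
y: no successors, so ◇◇□¬q fails. ✗
Satisfying worlds: {v, x}.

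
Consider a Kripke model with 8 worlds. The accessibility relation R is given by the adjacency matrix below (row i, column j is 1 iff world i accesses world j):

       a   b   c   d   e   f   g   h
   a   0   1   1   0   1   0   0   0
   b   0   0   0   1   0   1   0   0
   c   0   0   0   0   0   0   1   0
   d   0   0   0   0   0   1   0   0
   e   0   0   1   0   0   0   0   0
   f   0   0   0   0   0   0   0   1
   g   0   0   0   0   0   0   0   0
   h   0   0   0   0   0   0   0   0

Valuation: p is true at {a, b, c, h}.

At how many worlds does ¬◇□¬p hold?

a: ◇□¬p is T. ✗
b: ◇□¬p is T. ✗
c: ◇□¬p is T. ✗
d: ◇□¬p is F. ✓
e: ◇□¬p is T. ✗
f: ◇□¬p is T. ✗
g: ◇□¬p is F. ✓
h: ◇□¬p is F. ✓
Satisfying worlds: {d, g, h}.

3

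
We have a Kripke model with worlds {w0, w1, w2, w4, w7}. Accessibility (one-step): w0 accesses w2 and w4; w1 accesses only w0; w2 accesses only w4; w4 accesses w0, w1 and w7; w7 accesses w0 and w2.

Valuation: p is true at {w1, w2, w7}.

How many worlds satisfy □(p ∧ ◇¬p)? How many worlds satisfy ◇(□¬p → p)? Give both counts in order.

For □(p ∧ ◇¬p):
w0: successors {w2, w4}; p ∧ ◇¬p there: w2:T, w4:F. ✗
w1: successors {w0}; p ∧ ◇¬p there: w0:F. ✗
w2: successors {w4}; p ∧ ◇¬p there: w4:F. ✗
w4: successors {w0, w1, w7}; p ∧ ◇¬p there: w0:F, w1:T, w7:T. ✗
w7: successors {w0, w2}; p ∧ ◇¬p there: w0:F, w2:T. ✗
— 0 worlds.
For ◇(□¬p → p):
w0: successors {w2, w4}; □¬p → p there: w2:T, w4:T. ✓
w1: successors {w0}; □¬p → p there: w0:T. ✓
w2: successors {w4}; □¬p → p there: w4:T. ✓
w4: successors {w0, w1, w7}; □¬p → p there: w0:T, w1:T, w7:T. ✓
w7: successors {w0, w2}; □¬p → p there: w0:T, w2:T. ✓
— 5 worlds.

0 and 5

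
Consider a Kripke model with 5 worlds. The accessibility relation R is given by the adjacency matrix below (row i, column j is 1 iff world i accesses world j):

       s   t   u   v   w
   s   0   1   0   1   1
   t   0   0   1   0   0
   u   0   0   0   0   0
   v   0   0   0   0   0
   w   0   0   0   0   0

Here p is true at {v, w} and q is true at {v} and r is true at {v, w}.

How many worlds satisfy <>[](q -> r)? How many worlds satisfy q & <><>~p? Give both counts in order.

For <>[](q -> r):
s: successors {t, v, w}; [](q -> r) there: t:T, v:T, w:T. ✓
t: successors {u}; [](q -> r) there: u:T. ✓
u: no successors, so <>[](q -> r) fails. ✗
v: no successors, so <>[](q -> r) fails. ✗
w: no successors, so <>[](q -> r) fails. ✗
— 2 worlds.
For q & <><>~p:
s: q is F, <><>~p is T. ✗
t: q is F, <><>~p is F. ✗
u: q is F, <><>~p is F. ✗
v: q is T, <><>~p is F. ✗
w: q is F, <><>~p is F. ✗
— 0 worlds.

2 and 0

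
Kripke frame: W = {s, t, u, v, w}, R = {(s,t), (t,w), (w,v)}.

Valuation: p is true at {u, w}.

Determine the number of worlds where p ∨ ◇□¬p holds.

3

s: p is F, ◇□¬p is F. ✗
t: p is F, ◇□¬p is T. ✓
u: p is T, ◇□¬p is F. ✓
v: p is F, ◇□¬p is F. ✗
w: p is T, ◇□¬p is T. ✓
Satisfying worlds: {t, u, w}.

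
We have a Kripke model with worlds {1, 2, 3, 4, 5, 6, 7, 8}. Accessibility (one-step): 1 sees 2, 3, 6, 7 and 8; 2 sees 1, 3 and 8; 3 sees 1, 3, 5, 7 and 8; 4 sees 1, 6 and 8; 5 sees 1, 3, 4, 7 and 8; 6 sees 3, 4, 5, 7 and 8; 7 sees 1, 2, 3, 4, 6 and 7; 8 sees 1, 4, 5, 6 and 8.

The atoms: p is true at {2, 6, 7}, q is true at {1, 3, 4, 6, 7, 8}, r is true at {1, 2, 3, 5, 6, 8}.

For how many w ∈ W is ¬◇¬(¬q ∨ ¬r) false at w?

1: ◇¬(¬q ∨ ¬r) is T. ✗
2: ◇¬(¬q ∨ ¬r) is T. ✗
3: ◇¬(¬q ∨ ¬r) is T. ✗
4: ◇¬(¬q ∨ ¬r) is T. ✗
5: ◇¬(¬q ∨ ¬r) is T. ✗
6: ◇¬(¬q ∨ ¬r) is T. ✗
7: ◇¬(¬q ∨ ¬r) is T. ✗
8: ◇¬(¬q ∨ ¬r) is T. ✗
Satisfying worlds: ∅.
So ¬◇¬(¬q ∨ ¬r) fails at the other 8 worlds.

8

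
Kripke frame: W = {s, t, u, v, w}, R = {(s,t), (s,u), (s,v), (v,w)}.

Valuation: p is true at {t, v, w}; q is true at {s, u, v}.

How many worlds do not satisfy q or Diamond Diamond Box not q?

s: q is T, Diamond Diamond Box not q is T. ✓
t: q is F, Diamond Diamond Box not q is F. ✗
u: q is T, Diamond Diamond Box not q is F. ✓
v: q is T, Diamond Diamond Box not q is F. ✓
w: q is F, Diamond Diamond Box not q is F. ✗
Satisfying worlds: {s, u, v}.
So q or Diamond Diamond Box not q fails at the other 2 worlds.

2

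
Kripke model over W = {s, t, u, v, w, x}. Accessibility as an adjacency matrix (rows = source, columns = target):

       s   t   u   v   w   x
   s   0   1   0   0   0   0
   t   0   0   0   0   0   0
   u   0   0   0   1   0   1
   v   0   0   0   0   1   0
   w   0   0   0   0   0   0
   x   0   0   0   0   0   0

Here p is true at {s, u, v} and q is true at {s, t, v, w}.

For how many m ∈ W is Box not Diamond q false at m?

s: successors {t}; not Diamond q there: t:T. ✓
t: no successors, so Box not Diamond q holds vacuously. ✓
u: successors {v, x}; not Diamond q there: v:F, x:T. ✗
v: successors {w}; not Diamond q there: w:T. ✓
w: no successors, so Box not Diamond q holds vacuously. ✓
x: no successors, so Box not Diamond q holds vacuously. ✓
Satisfying worlds: {s, t, v, w, x}.
So Box not Diamond q fails at the other 1 world.

1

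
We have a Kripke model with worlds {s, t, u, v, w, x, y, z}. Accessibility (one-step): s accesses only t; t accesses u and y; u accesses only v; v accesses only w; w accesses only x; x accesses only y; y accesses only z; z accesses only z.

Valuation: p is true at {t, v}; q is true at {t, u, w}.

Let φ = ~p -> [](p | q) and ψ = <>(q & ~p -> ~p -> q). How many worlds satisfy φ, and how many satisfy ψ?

4 and 8

For ~p -> [](p | q):
s: ~p is T, [](p | q) is T. ✓
t: ~p is F, [](p | q) is F. ✓
u: ~p is T, [](p | q) is T. ✓
v: ~p is F, [](p | q) is T. ✓
w: ~p is T, [](p | q) is F. ✗
x: ~p is T, [](p | q) is F. ✗
y: ~p is T, [](p | q) is F. ✗
z: ~p is T, [](p | q) is F. ✗
— 4 worlds.
For <>(q & ~p -> ~p -> q):
s: successors {t}; q & ~p -> ~p -> q there: t:T. ✓
t: successors {u, y}; q & ~p -> ~p -> q there: u:T, y:T. ✓
u: successors {v}; q & ~p -> ~p -> q there: v:T. ✓
v: successors {w}; q & ~p -> ~p -> q there: w:T. ✓
w: successors {x}; q & ~p -> ~p -> q there: x:T. ✓
x: successors {y}; q & ~p -> ~p -> q there: y:T. ✓
y: successors {z}; q & ~p -> ~p -> q there: z:T. ✓
z: successors {z}; q & ~p -> ~p -> q there: z:T. ✓
— 8 worlds.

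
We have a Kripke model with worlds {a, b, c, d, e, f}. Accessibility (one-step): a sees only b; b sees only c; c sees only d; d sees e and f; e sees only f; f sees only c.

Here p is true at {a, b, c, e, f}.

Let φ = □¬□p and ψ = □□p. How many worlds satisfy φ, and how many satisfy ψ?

For □¬□p:
a: successors {b}; ¬□p there: b:F. ✗
b: successors {c}; ¬□p there: c:T. ✓
c: successors {d}; ¬□p there: d:F. ✗
d: successors {e, f}; ¬□p there: e:F, f:F. ✗
e: successors {f}; ¬□p there: f:F. ✗
f: successors {c}; ¬□p there: c:T. ✓
— 2 worlds.
For □□p:
a: successors {b}; □p there: b:T. ✓
b: successors {c}; □p there: c:F. ✗
c: successors {d}; □p there: d:T. ✓
d: successors {e, f}; □p there: e:T, f:T. ✓
e: successors {f}; □p there: f:T. ✓
f: successors {c}; □p there: c:F. ✗
— 4 worlds.

2 and 4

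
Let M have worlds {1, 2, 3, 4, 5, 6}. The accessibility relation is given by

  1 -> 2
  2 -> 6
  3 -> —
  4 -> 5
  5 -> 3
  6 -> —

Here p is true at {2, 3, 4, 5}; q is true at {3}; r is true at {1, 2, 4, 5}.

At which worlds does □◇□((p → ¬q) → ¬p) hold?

1: successors {2}; ◇□((p → ¬q) → ¬p) there: 2:T. ✓
2: successors {6}; ◇□((p → ¬q) → ¬p) there: 6:F. ✗
3: no successors, so □◇□((p → ¬q) → ¬p) holds vacuously. ✓
4: successors {5}; ◇□((p → ¬q) → ¬p) there: 5:T. ✓
5: successors {3}; ◇□((p → ¬q) → ¬p) there: 3:F. ✗
6: no successors, so □◇□((p → ¬q) → ¬p) holds vacuously. ✓

{1, 3, 4, 6}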